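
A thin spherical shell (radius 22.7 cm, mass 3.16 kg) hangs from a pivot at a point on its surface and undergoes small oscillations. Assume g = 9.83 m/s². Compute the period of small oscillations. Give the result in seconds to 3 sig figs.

1.23 s

I_cm = (2/3)mr² = 0.1086 kg·m². The pivot is at distance d = 0.227 m from the centre of mass.
By the parallel-axis theorem, I = I_cm + md² = 0.1086 + 0.1628 = 0.2714 kg·m².
T = 2π√(I/(mgd)) = 2π√(0.2714/(3.16 × 9.83 × 0.227)) = 1.23 s.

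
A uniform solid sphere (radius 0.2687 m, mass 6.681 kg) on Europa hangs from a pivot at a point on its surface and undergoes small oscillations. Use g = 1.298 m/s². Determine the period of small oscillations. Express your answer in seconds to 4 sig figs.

I_cm = (2/5)mr² = 0.19295 kg·m². The pivot is at distance d = 0.2687 m from the centre of mass.
By the parallel-axis theorem, I = I_cm + md² = 0.19295 + 0.48237 = 0.67531 kg·m².
T = 2π√(I/(mgd)) = 2π√(0.67531/(6.681 × 1.298 × 0.2687)) = 3.383 s.

3.383 s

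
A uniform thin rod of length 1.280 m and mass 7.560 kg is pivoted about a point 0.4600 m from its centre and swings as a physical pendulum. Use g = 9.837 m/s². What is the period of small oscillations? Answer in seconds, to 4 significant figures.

For a physical pendulum T = 2π√(I/(mgd)), with d = 0.46000 m from pivot to centre of mass.
I_cm = mL²/12 = 7.560 × 1.280²/12 = 1.0322 kg·m²; I = I_cm + md² = 1.0322 + 7.560 × 0.46000² = 2.6319 kg·m².
T = 2π√(2.6319/(7.560 × 9.837 × 0.46000)) = 1.743 s.

1.743 s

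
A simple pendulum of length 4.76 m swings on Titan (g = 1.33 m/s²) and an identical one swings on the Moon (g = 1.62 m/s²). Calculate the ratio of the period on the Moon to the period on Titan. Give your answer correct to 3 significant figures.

0.906

T ∝ 1/√g, so T₂/T₁ = √(g₁/g₂) = √(1.33/1.62) = 0.906.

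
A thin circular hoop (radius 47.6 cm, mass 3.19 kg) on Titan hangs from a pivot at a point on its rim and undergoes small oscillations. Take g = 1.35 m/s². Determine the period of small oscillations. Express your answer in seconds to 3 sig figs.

5.28 s

I_cm = mr² = 0.7228 kg·m². The pivot is at distance d = 0.476 m from the centre of mass.
By the parallel-axis theorem, I = I_cm + md² = 0.7228 + 0.7228 = 1.446 kg·m².
T = 2π√(I/(mgd)) = 2π√(1.446/(3.19 × 1.35 × 0.476)) = 5.28 s.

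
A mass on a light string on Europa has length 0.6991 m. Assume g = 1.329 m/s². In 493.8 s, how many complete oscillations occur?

T = 2π√(L/g) = 2π√(0.6991/1.329) = 4.5571 s.
Number of complete oscillations = ⌊493.8/4.5571⌋ = ⌊108.36⌋ = 108.

108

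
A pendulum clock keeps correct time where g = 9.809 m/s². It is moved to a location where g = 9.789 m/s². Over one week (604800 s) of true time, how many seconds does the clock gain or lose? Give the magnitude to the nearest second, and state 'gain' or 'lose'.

The clock's period scales as T ∝ 1/√g, so T'/T = √(9.809/9.789) = 1.00102.
In 604800 s of true time the clock registers 604800/1.00102 = 604183.1 s, so it loses 617 s.

lose 617 s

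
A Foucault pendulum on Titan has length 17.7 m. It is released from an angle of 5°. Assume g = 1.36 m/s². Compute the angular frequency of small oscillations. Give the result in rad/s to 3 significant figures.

ω = √(g/L) = √(1.36/17.7) = 0.277 rad/s.

0.277 rad/s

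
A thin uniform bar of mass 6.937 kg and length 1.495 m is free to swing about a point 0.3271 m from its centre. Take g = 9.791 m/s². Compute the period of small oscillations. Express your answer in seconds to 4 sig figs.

For a physical pendulum T = 2π√(I/(mgd)), with d = 0.32710 m from pivot to centre of mass.
I_cm = mL²/12 = 6.937 × 1.495²/12 = 1.2920 kg·m²; I = I_cm + md² = 1.2920 + 6.937 × 0.32710² = 2.0343 kg·m².
T = 2π√(2.0343/(6.937 × 9.791 × 0.32710)) = 1.901 s.

1.901 s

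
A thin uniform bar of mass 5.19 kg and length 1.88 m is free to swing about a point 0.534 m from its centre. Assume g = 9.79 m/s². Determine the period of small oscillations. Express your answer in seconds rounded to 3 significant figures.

2.09 s

For a physical pendulum T = 2π√(I/(mgd)), with d = 0.5340 m from pivot to centre of mass.
I_cm = mL²/12 = 5.19 × 1.88²/12 = 1.529 kg·m²; I = I_cm + md² = 1.529 + 5.19 × 0.5340² = 3.009 kg·m².
T = 2π√(3.009/(5.19 × 9.79 × 0.5340)) = 2.09 s.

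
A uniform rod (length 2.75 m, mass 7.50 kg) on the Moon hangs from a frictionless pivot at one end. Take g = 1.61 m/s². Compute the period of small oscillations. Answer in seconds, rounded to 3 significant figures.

For a physical pendulum T = 2π√(I/(mgd)), with d = 1.375 m from pivot to centre of mass.
I_cm = mL²/12 = 7.50 × 2.75²/12 = 4.727 kg·m²; I = I_cm + md² = 4.727 + 7.50 × 1.375² = 18.91 kg·m².
T = 2π√(18.91/(7.50 × 1.61 × 1.375)) = 6.70 s.

6.70 s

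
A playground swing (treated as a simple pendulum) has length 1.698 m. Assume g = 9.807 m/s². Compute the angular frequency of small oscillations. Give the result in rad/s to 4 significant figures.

2.403 rad/s

ω = √(g/L) = √(9.807/1.698) = 2.403 rad/s.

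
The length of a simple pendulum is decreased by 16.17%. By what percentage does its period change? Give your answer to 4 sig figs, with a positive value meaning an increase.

T ∝ √L, so T'/T = √(0.83830) = 0.91559.
Percentage change in T = (0.91559 − 1) × 100% = -8.441%.

-8.441%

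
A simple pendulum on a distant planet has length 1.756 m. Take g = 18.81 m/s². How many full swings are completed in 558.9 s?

T = 2π√(L/g) = 2π√(1.756/18.81) = 1.9198 s.
Number of complete oscillations = ⌊558.9/1.9198⌋ = ⌊291.13⌋ = 291.

291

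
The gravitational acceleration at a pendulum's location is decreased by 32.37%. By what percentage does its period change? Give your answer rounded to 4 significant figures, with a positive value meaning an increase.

21.60%

T ∝ 1/√g, so T'/T = 1/√(0.67630) = 1.2160.
Percentage change in T = (1.2160 − 1) × 100% = 21.60%.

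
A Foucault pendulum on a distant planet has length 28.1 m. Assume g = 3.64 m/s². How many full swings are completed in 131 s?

T = 2π√(L/g) = 2π√(28.1/3.64) = 17.46 s.
Number of complete oscillations = ⌊131/17.46⌋ = ⌊7.504⌋ = 7.

7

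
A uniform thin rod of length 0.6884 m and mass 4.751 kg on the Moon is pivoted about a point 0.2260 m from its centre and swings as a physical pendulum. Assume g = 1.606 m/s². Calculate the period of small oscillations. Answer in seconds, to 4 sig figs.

For a physical pendulum T = 2π√(I/(mgd)), with d = 0.22600 m from pivot to centre of mass.
I_cm = mL²/12 = 4.751 × 0.6884²/12 = 0.18762 kg·m²; I = I_cm + md² = 0.18762 + 4.751 × 0.22600² = 0.43028 kg·m².
T = 2π√(0.43028/(4.751 × 1.606 × 0.22600)) = 3.139 s.

3.139 s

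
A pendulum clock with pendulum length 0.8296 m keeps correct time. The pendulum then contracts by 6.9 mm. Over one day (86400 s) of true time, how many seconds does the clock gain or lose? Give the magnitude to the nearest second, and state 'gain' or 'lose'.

gain 362 s

T ∝ √L, so T'/T = √(0.82270/0.8296) = 0.995833.
In 86400 s of true time the clock registers 86400/0.995833 = 86761.6 s, so it gains 362 s.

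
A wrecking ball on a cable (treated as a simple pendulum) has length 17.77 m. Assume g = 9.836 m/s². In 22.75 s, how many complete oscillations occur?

2

T = 2π√(L/g) = 2π√(17.77/9.836) = 8.4453 s.
Number of complete oscillations = ⌊22.75/8.4453⌋ = ⌊2.6938⌋ = 2.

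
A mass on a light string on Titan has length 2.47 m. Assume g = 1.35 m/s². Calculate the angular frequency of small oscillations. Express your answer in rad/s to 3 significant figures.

0.739 rad/s

ω = √(g/L) = √(1.35/2.47) = 0.739 rad/s.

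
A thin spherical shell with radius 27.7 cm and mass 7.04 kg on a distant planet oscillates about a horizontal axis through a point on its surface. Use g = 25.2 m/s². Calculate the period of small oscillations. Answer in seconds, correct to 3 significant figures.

0.850 s

I_cm = (2/3)mr² = 0.3601 kg·m². The pivot is at distance d = 0.277 m from the centre of mass.
By the parallel-axis theorem, I = I_cm + md² = 0.3601 + 0.5402 = 0.9003 kg·m².
T = 2π√(I/(mgd)) = 2π√(0.9003/(7.04 × 25.2 × 0.277)) = 0.850 s.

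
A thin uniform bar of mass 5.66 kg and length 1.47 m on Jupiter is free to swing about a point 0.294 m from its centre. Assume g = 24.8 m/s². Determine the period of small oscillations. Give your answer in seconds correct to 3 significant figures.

1.20 s

For a physical pendulum T = 2π√(I/(mgd)), with d = 0.2940 m from pivot to centre of mass.
I_cm = mL²/12 = 5.66 × 1.47²/12 = 1.019 kg·m²; I = I_cm + md² = 1.019 + 5.66 × 0.2940² = 1.508 kg·m².
T = 2π√(1.508/(5.66 × 24.8 × 0.2940)) = 1.20 s.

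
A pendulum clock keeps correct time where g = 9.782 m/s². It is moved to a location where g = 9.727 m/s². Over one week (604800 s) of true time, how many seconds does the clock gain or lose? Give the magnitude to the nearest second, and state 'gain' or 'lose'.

lose 1703 s

The clock's period scales as T ∝ 1/√g, so T'/T = √(9.782/9.727) = 1.00282.
In 604800 s of true time the clock registers 604800/1.00282 = 603097.3 s, so it loses 1703 s.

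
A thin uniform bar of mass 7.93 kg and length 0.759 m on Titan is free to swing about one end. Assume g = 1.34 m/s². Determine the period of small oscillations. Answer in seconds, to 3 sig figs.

3.86 s

For a physical pendulum T = 2π√(I/(mgd)), with d = 0.3795 m from pivot to centre of mass.
I_cm = mL²/12 = 7.93 × 0.759²/12 = 0.3807 kg·m²; I = I_cm + md² = 0.3807 + 7.93 × 0.3795² = 1.523 kg·m².
T = 2π√(1.523/(7.93 × 1.34 × 0.3795)) = 3.86 s.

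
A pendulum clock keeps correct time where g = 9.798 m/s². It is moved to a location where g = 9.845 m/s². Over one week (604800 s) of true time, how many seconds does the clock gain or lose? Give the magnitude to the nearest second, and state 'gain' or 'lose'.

gain 1449 s

The clock's period scales as T ∝ 1/√g, so T'/T = √(9.798/9.845) = 0.997610.
In 604800 s of true time the clock registers 604800/0.997610 = 606248.8 s, so it gains 1449 s.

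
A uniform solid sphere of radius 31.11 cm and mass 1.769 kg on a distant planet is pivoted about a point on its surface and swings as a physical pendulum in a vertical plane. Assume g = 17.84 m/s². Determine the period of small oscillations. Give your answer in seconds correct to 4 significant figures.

I_cm = (2/5)mr² = 0.068484 kg·m². The pivot is at distance d = 0.3111 m from the centre of mass.
By the parallel-axis theorem, I = I_cm + md² = 0.068484 + 0.17121 = 0.23969 kg·m².
T = 2π√(I/(mgd)) = 2π√(0.23969/(1.769 × 17.84 × 0.3111)) = 0.9817 s.

0.9817 s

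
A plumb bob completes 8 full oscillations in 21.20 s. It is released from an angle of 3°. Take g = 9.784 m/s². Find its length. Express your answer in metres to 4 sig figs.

T = 21.20/8 = 2.6500 s.
From T = 2π√(L/g), L = gT²/(4π²) = 9.784 × 2.6500²/(4π²) = 1.740 m.

1.740 m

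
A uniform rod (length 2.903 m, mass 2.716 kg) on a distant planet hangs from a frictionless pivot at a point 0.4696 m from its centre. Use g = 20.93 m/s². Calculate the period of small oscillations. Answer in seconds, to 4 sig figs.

1.925 s

For a physical pendulum T = 2π√(I/(mgd)), with d = 0.46960 m from pivot to centre of mass.
I_cm = mL²/12 = 2.716 × 2.903²/12 = 1.9074 kg·m²; I = I_cm + md² = 1.9074 + 2.716 × 0.46960² = 2.5063 kg·m².
T = 2π√(2.5063/(2.716 × 20.93 × 0.46960)) = 1.925 s.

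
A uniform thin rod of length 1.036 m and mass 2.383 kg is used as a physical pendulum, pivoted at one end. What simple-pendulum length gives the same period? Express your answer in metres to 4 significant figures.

0.6907 m

The equivalent simple-pendulum length is L_eq = I/(md), where I is about the pivot and d = 0.51800 m.
I_cm = (1/12)mL² = 0.21314 kg·m², so I = I_cm + md² = 0.21314 + 0.63942 = 0.85255 kg·m².
L_eq = 0.85255/(2.383 × 0.51800) = 0.6907 m.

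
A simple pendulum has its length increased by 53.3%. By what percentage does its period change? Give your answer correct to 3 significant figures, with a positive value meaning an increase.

T ∝ √L, so T'/T = √(1.533) = 1.238.
Percentage change in T = (1.238 − 1) × 100% = 23.8%.

23.8%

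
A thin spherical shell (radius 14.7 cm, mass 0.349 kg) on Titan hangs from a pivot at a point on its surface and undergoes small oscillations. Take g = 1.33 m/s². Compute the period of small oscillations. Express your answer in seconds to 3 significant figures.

2.70 s

I_cm = (2/3)mr² = 0.005028 kg·m². The pivot is at distance d = 0.147 m from the centre of mass.
By the parallel-axis theorem, I = I_cm + md² = 0.005028 + 0.007542 = 0.01257 kg·m².
T = 2π√(I/(mgd)) = 2π√(0.01257/(0.349 × 1.33 × 0.147)) = 2.70 s.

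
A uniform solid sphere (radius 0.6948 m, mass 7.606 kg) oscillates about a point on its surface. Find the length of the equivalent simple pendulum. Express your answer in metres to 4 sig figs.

The equivalent simple-pendulum length is L_eq = I/(md), where I is about the pivot and d = 0.69480 m.
I_cm = (2/5)mR² = 1.4687 kg·m², so I = I_cm + md² = 1.4687 + 3.6718 = 5.1405 kg·m².
L_eq = 5.1405/(7.606 × 0.69480) = 0.9727 m.

0.9727 m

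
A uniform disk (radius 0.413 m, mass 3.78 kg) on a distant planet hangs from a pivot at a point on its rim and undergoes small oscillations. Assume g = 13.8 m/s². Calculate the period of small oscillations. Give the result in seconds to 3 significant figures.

1.33 s

I_cm = ½mr² = 0.3224 kg·m². The pivot is at distance d = 0.413 m from the centre of mass.
By the parallel-axis theorem, I = I_cm + md² = 0.3224 + 0.6448 = 0.9671 kg·m².
T = 2π√(I/(mgd)) = 2π√(0.9671/(3.78 × 13.8 × 0.413)) = 1.33 s.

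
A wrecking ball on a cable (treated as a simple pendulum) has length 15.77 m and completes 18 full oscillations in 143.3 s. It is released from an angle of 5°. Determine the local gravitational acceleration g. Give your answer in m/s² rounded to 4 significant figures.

T = 143.3/18 = 7.9611 s.
From T = 2π√(L/g), g = 4π²L/T² = 4π² × 15.77/7.9611² = 9.823 m/s².

9.823 m/s²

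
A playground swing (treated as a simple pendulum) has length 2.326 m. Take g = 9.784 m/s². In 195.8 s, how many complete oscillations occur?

T = 2π√(L/g) = 2π√(2.326/9.784) = 3.0636 s.
Number of complete oscillations = ⌊195.8/3.0636⌋ = ⌊63.913⌋ = 63.

63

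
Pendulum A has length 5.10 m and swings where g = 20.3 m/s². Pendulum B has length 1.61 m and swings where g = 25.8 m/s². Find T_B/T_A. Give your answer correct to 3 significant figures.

0.498

T = 2π√(L/g), so T_B/T_A = √((L_B/g_B)/(L_A/g_A)) = √((1.61/25.8)/(5.10/20.3)) = 0.498.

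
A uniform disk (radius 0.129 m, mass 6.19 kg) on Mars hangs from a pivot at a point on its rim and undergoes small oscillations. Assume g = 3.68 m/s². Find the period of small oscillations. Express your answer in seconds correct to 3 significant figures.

I_cm = ½mr² = 0.05150 kg·m². The pivot is at distance d = 0.129 m from the centre of mass.
By the parallel-axis theorem, I = I_cm + md² = 0.05150 + 0.1030 = 0.1545 kg·m².
T = 2π√(I/(mgd)) = 2π√(0.1545/(6.19 × 3.68 × 0.129)) = 1.44 s.

1.44 s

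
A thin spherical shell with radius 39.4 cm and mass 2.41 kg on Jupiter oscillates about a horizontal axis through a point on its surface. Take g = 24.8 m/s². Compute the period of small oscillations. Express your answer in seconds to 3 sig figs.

1.02 s

I_cm = (2/3)mr² = 0.2494 kg·m². The pivot is at distance d = 0.394 m from the centre of mass.
By the parallel-axis theorem, I = I_cm + md² = 0.2494 + 0.3741 = 0.6235 kg·m².
T = 2π√(I/(mgd)) = 2π√(0.6235/(2.41 × 24.8 × 0.394)) = 1.02 s.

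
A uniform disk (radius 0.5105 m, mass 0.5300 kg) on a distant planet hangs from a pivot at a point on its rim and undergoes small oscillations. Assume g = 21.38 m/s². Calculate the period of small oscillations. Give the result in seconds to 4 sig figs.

1.189 s

I_cm = ½mr² = 0.069062 kg·m². The pivot is at distance d = 0.5105 m from the centre of mass.
By the parallel-axis theorem, I = I_cm + md² = 0.069062 + 0.13812 = 0.20719 kg·m².
T = 2π√(I/(mgd)) = 2π√(0.20719/(0.5300 × 21.38 × 0.5105)) = 1.189 s.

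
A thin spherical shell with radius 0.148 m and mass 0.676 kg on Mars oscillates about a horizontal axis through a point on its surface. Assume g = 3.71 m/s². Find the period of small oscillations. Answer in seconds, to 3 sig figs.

I_cm = (2/3)mr² = 0.009871 kg·m². The pivot is at distance d = 0.148 m from the centre of mass.
By the parallel-axis theorem, I = I_cm + md² = 0.009871 + 0.01481 = 0.02468 kg·m².
T = 2π√(I/(mgd)) = 2π√(0.02468/(0.676 × 3.71 × 0.148)) = 1.62 s.

1.62 s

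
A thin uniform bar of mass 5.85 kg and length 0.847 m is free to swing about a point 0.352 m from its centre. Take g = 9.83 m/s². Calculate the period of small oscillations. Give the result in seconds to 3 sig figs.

For a physical pendulum T = 2π√(I/(mgd)), with d = 0.3520 m from pivot to centre of mass.
I_cm = mL²/12 = 5.85 × 0.847²/12 = 0.3497 kg·m²; I = I_cm + md² = 0.3497 + 5.85 × 0.3520² = 1.075 kg·m².
T = 2π√(1.075/(5.85 × 9.83 × 0.3520)) = 1.45 s.

1.45 s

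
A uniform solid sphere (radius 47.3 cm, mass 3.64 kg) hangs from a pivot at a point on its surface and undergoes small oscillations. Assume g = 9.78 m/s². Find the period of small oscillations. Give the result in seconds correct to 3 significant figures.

I_cm = (2/5)mr² = 0.3257 kg·m². The pivot is at distance d = 0.473 m from the centre of mass.
By the parallel-axis theorem, I = I_cm + md² = 0.3257 + 0.8144 = 1.140 kg·m².
T = 2π√(I/(mgd)) = 2π√(1.140/(3.64 × 9.78 × 0.473)) = 1.63 s.

1.63 s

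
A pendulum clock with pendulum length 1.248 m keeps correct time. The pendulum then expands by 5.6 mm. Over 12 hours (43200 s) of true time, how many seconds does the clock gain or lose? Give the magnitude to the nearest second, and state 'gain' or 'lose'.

lose 97 s

T ∝ √L, so T'/T = √(1.25360/1.248) = 1.00224.
In 43200 s of true time the clock registers 43200/1.00224 = 43103.4 s, so it loses 97 s.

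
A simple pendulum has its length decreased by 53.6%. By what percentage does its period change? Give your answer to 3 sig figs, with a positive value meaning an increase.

-31.9%

T ∝ √L, so T'/T = √(0.4640) = 0.6812.
Percentage change in T = (0.6812 − 1) × 100% = -31.9%.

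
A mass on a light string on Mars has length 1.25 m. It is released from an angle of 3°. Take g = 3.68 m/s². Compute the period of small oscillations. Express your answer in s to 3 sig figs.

3.66 s

T = 2π√(L/g) = 2π√(1.25/3.68) = 2π × 0.5828 = 3.66 s.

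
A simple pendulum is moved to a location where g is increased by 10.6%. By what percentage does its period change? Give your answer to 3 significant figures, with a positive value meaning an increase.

-4.91%

T ∝ 1/√g, so T'/T = 1/√(1.106) = 0.9509.
Percentage change in T = (0.9509 − 1) × 100% = -4.91%.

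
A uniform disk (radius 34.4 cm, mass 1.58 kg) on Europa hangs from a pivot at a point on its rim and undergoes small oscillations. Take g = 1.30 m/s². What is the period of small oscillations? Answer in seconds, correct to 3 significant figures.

I_cm = ½mr² = 0.09349 kg·m². The pivot is at distance d = 0.344 m from the centre of mass.
By the parallel-axis theorem, I = I_cm + md² = 0.09349 + 0.1870 = 0.2805 kg·m².
T = 2π√(I/(mgd)) = 2π√(0.2805/(1.58 × 1.30 × 0.344)) = 3.96 s.

3.96 s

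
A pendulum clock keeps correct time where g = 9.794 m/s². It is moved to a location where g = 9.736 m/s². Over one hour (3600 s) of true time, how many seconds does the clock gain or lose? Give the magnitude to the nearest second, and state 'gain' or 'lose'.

lose 11 s

The clock's period scales as T ∝ 1/√g, so T'/T = √(9.794/9.736) = 1.00297.
In 3600 s of true time the clock registers 3600/1.00297 = 3589.3 s, so it loses 11 s.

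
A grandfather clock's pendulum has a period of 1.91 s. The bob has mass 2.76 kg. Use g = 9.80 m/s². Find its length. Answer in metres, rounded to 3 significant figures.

0.906 m

From T = 2π√(L/g), L = gT²/(4π²) = 9.80 × 1.910²/(4π²) = 0.906 m.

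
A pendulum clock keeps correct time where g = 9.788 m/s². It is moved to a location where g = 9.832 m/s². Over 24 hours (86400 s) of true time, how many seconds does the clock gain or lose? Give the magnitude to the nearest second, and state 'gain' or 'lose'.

gain 194 s

The clock's period scales as T ∝ 1/√g, so T'/T = √(9.788/9.832) = 0.997760.
In 86400 s of true time the clock registers 86400/0.997760 = 86594.0 s, so it gains 194 s.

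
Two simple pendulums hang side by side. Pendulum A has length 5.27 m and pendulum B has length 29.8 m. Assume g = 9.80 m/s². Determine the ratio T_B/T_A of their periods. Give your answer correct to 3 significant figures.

2.38

T ∝ √L, so T_B/T_A = √(L_B/L_A) = √(29.8/5.27) = 2.38.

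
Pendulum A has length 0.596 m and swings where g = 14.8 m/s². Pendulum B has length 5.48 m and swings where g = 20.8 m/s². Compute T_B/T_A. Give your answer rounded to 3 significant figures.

T = 2π√(L/g), so T_B/T_A = √((L_B/g_B)/(L_A/g_A)) = √((5.48/20.8)/(0.596/14.8)) = 2.56.

2.56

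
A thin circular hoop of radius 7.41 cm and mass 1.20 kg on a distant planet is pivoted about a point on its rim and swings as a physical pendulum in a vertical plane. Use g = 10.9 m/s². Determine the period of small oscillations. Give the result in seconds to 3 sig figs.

0.733 s

I_cm = mr² = 0.006589 kg·m². The pivot is at distance d = 0.0741 m from the centre of mass.
By the parallel-axis theorem, I = I_cm + md² = 0.006589 + 0.006589 = 0.01318 kg·m².
T = 2π√(I/(mgd)) = 2π√(0.01318/(1.20 × 10.9 × 0.0741)) = 0.733 s.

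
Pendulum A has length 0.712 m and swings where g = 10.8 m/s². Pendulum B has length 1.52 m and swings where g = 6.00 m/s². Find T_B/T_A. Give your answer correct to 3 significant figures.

T = 2π√(L/g), so T_B/T_A = √((L_B/g_B)/(L_A/g_A)) = √((1.52/6.00)/(0.712/10.8)) = 1.96.

1.96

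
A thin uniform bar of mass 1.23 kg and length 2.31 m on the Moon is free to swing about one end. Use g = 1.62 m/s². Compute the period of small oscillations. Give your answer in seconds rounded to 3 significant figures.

For a physical pendulum T = 2π√(I/(mgd)), with d = 1.155 m from pivot to centre of mass.
I_cm = mL²/12 = 1.23 × 2.31²/12 = 0.5470 kg·m²; I = I_cm + md² = 0.5470 + 1.23 × 1.155² = 2.188 kg·m².
T = 2π√(2.188/(1.23 × 1.62 × 1.155)) = 6.13 s.

6.13 s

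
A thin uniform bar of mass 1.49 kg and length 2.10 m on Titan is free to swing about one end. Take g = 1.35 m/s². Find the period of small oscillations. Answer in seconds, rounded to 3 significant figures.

For a physical pendulum T = 2π√(I/(mgd)), with d = 1.050 m from pivot to centre of mass.
I_cm = mL²/12 = 1.49 × 2.10²/12 = 0.5476 kg·m²; I = I_cm + md² = 0.5476 + 1.49 × 1.050² = 2.190 kg·m².
T = 2π√(2.190/(1.49 × 1.35 × 1.050)) = 6.40 s.

6.40 s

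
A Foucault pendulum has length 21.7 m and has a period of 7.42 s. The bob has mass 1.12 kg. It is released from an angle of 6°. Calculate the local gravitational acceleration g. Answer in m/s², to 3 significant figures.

From T = 2π√(L/g), g = 4π²L/T² = 4π² × 21.7/7.420² = 15.6 m/s².

15.6 m/s²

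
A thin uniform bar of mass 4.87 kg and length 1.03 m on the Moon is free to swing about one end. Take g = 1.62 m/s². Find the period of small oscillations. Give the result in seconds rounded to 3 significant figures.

4.09 s

For a physical pendulum T = 2π√(I/(mgd)), with d = 0.5150 m from pivot to centre of mass.
I_cm = mL²/12 = 4.87 × 1.03²/12 = 0.4305 kg·m²; I = I_cm + md² = 0.4305 + 4.87 × 0.5150² = 1.722 kg·m².
T = 2π√(1.722/(4.87 × 1.62 × 0.5150)) = 4.09 s.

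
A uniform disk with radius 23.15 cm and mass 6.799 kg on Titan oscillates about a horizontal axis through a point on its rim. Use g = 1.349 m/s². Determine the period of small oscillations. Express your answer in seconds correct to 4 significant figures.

I_cm = ½mr² = 0.18219 kg·m². The pivot is at distance d = 0.2315 m from the centre of mass.
By the parallel-axis theorem, I = I_cm + md² = 0.18219 + 0.36437 = 0.54656 kg·m².
T = 2π√(I/(mgd)) = 2π√(0.54656/(6.799 × 1.349 × 0.2315)) = 3.188 s.

3.188 s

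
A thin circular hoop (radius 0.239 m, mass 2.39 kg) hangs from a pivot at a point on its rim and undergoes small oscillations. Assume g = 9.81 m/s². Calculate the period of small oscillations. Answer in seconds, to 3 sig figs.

1.39 s

I_cm = mr² = 0.1365 kg·m². The pivot is at distance d = 0.239 m from the centre of mass.
By the parallel-axis theorem, I = I_cm + md² = 0.1365 + 0.1365 = 0.2730 kg·m².
T = 2π√(I/(mgd)) = 2π√(0.2730/(2.39 × 9.81 × 0.239)) = 1.39 s.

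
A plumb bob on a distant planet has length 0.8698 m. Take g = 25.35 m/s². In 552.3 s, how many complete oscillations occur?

T = 2π√(L/g) = 2π√(0.8698/25.35) = 1.1639 s.
Number of complete oscillations = ⌊552.3/1.1639⌋ = ⌊474.54⌋ = 474.

474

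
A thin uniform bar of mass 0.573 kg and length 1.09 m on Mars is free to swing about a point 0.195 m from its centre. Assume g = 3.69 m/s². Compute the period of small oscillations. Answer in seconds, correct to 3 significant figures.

2.74 s

For a physical pendulum T = 2π√(I/(mgd)), with d = 0.1950 m from pivot to centre of mass.
I_cm = mL²/12 = 0.573 × 1.09²/12 = 0.05673 kg·m²; I = I_cm + md² = 0.05673 + 0.573 × 0.1950² = 0.07852 kg·m².
T = 2π√(0.07852/(0.573 × 3.69 × 0.1950)) = 2.74 s.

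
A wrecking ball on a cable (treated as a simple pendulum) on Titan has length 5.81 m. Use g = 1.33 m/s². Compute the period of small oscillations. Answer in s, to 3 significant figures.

13.1 s

T = 2π√(L/g) = 2π√(5.81/1.33) = 2π × 2.090 = 13.1 s.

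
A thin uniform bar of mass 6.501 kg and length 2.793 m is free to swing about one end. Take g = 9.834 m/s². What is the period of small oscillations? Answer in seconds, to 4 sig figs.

For a physical pendulum T = 2π√(I/(mgd)), with d = 1.3965 m from pivot to centre of mass.
I_cm = mL²/12 = 6.501 × 2.793²/12 = 4.2261 kg·m²; I = I_cm + md² = 4.2261 + 6.501 × 1.3965² = 16.904 kg·m².
T = 2π√(16.904/(6.501 × 9.834 × 1.3965)) = 2.734 s.

2.734 s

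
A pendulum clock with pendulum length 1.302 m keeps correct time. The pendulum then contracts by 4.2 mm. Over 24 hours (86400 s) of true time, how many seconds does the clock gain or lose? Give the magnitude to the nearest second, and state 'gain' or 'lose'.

T ∝ √L, so T'/T = √(1.29780/1.302) = 0.998386.
In 86400 s of true time the clock registers 86400/0.998386 = 86539.7 s, so it gains 140 s.

gain 140 s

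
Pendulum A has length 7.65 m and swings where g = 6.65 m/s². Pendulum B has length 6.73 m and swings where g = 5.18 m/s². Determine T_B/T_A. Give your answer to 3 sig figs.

T = 2π√(L/g), so T_B/T_A = √((L_B/g_B)/(L_A/g_A)) = √((6.73/5.18)/(7.65/6.65)) = 1.06.

1.06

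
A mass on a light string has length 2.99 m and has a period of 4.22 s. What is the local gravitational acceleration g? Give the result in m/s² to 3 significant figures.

6.63 m/s²

From T = 2π√(L/g), g = 4π²L/T² = 4π² × 2.99/4.220² = 6.63 m/s².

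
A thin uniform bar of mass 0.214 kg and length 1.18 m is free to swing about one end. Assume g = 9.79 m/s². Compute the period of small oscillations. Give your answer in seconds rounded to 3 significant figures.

For a physical pendulum T = 2π√(I/(mgd)), with d = 0.5900 m from pivot to centre of mass.
I_cm = mL²/12 = 0.214 × 1.18²/12 = 0.02483 kg·m²; I = I_cm + md² = 0.02483 + 0.214 × 0.5900² = 0.09932 kg·m².
T = 2π√(0.09932/(0.214 × 9.79 × 0.5900)) = 1.78 s.

1.78 s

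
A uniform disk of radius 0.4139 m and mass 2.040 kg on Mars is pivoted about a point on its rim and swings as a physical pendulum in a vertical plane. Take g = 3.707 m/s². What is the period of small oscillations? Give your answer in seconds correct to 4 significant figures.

2.571 s

I_cm = ½mr² = 0.17474 kg·m². The pivot is at distance d = 0.4139 m from the centre of mass.
By the parallel-axis theorem, I = I_cm + md² = 0.17474 + 0.34948 = 0.52422 kg·m².
T = 2π√(I/(mgd)) = 2π√(0.52422/(2.040 × 3.707 × 0.4139)) = 2.571 s.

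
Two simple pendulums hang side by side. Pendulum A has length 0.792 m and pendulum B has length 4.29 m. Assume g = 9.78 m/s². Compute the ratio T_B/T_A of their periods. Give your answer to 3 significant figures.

T ∝ √L, so T_B/T_A = √(L_B/L_A) = √(4.29/0.792) = 2.33.

2.33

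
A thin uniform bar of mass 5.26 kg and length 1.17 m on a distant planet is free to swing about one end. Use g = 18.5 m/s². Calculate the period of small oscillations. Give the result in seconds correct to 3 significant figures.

For a physical pendulum T = 2π√(I/(mgd)), with d = 0.5850 m from pivot to centre of mass.
I_cm = mL²/12 = 5.26 × 1.17²/12 = 0.6000 kg·m²; I = I_cm + md² = 0.6000 + 5.26 × 0.5850² = 2.400 kg·m².
T = 2π√(2.400/(5.26 × 18.5 × 0.5850)) = 1.29 s.

1.29 s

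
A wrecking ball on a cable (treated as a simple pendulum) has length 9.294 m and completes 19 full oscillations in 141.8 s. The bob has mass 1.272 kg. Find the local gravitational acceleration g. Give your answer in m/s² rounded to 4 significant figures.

6.587 m/s²

T = 141.8/19 = 7.4632 s.
From T = 2π√(L/g), g = 4π²L/T² = 4π² × 9.294/7.4632² = 6.587 m/s².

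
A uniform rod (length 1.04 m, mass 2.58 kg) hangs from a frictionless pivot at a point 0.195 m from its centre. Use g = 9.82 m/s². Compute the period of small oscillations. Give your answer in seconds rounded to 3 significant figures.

1.63 s

For a physical pendulum T = 2π√(I/(mgd)), with d = 0.1950 m from pivot to centre of mass.
I_cm = mL²/12 = 2.58 × 1.04²/12 = 0.2325 kg·m²; I = I_cm + md² = 0.2325 + 2.58 × 0.1950² = 0.3306 kg·m².
T = 2π√(0.3306/(2.58 × 9.82 × 0.1950)) = 1.63 s.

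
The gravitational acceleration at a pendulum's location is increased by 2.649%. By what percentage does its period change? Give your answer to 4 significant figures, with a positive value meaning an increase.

T ∝ 1/√g, so T'/T = 1/√(1.0265) = 0.98701.
Percentage change in T = (0.98701 − 1) × 100% = -1.299%.

-1.299%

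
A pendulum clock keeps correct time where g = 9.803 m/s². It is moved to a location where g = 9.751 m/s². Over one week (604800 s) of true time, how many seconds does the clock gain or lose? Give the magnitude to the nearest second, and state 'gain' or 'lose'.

lose 1606 s

The clock's period scales as T ∝ 1/√g, so T'/T = √(9.803/9.751) = 1.00266.
In 604800 s of true time the clock registers 604800/1.00266 = 603193.8 s, so it loses 1606 s.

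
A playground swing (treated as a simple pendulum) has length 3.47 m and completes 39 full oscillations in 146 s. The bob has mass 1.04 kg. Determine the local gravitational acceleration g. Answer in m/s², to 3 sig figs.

9.77 m/s²

T = 146/39 = 3.744 s.
From T = 2π√(L/g), g = 4π²L/T² = 4π² × 3.47/3.744² = 9.77 m/s².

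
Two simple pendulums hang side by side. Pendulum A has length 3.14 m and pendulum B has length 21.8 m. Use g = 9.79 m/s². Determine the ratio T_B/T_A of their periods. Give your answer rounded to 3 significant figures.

T ∝ √L, so T_B/T_A = √(L_B/L_A) = √(21.8/3.14) = 2.63.

2.63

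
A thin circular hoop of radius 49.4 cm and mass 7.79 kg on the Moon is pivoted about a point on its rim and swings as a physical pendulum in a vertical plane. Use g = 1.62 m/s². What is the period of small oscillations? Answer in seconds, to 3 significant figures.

4.91 s

I_cm = mr² = 1.901 kg·m². The pivot is at distance d = 0.494 m from the centre of mass.
By the parallel-axis theorem, I = I_cm + md² = 1.901 + 1.901 = 3.802 kg·m².
T = 2π√(I/(mgd)) = 2π√(3.802/(7.79 × 1.62 × 0.494)) = 4.91 s.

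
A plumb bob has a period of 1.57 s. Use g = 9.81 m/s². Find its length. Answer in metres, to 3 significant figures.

From T = 2π√(L/g), L = gT²/(4π²) = 9.81 × 1.570²/(4π²) = 0.613 m.

0.613 m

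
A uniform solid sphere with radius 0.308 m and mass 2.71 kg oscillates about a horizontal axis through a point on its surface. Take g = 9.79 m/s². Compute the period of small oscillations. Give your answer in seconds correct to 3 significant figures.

I_cm = (2/5)mr² = 0.1028 kg·m². The pivot is at distance d = 0.308 m from the centre of mass.
By the parallel-axis theorem, I = I_cm + md² = 0.1028 + 0.2571 = 0.3599 kg·m².
T = 2π√(I/(mgd)) = 2π√(0.3599/(2.71 × 9.79 × 0.308)) = 1.32 s.

1.32 s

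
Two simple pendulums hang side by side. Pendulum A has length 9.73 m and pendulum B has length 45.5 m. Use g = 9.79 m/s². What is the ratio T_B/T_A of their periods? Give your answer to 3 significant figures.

T ∝ √L, so T_B/T_A = √(L_B/L_A) = √(45.5/9.73) = 2.16.

2.16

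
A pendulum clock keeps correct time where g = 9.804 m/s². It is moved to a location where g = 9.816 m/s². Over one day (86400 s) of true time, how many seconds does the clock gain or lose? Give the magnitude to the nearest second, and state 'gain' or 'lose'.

gain 53 s

The clock's period scales as T ∝ 1/√g, so T'/T = √(9.804/9.816) = 0.999389.
In 86400 s of true time the clock registers 86400/0.999389 = 86452.9 s, so it gains 53 s.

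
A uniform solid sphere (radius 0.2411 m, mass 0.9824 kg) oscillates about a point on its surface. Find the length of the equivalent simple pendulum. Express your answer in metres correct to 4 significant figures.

The equivalent simple-pendulum length is L_eq = I/(md), where I is about the pivot and d = 0.24110 m.
I_cm = (2/5)mR² = 0.022842 kg·m², so I = I_cm + md² = 0.022842 + 0.057106 = 0.079949 kg·m².
L_eq = 0.079949/(0.9824 × 0.24110) = 0.3375 m.

0.3375 m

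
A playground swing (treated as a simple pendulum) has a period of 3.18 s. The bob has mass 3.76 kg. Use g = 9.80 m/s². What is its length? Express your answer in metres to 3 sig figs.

2.51 m

From T = 2π√(L/g), L = gT²/(4π²) = 9.80 × 3.180²/(4π²) = 2.51 m.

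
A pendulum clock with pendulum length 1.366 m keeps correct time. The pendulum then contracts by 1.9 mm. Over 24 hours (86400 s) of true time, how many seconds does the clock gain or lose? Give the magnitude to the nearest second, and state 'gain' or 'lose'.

gain 60 s

T ∝ √L, so T'/T = √(1.36410/1.366) = 0.999304.
In 86400 s of true time the clock registers 86400/0.999304 = 86460.2 s, so it gains 60 s.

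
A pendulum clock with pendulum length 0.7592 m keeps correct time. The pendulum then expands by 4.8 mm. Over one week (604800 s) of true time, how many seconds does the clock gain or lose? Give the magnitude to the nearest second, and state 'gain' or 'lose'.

lose 1903 s

T ∝ √L, so T'/T = √(0.76400/0.7592) = 1.00316.
In 604800 s of true time the clock registers 604800/1.00316 = 602897.1 s, so it loses 1903 s.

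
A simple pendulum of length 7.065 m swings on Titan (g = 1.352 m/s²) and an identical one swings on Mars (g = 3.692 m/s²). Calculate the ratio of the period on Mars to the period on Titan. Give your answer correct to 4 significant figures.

0.6051

T ∝ 1/√g, so T₂/T₁ = √(g₁/g₂) = √(1.352/3.692) = 0.6051.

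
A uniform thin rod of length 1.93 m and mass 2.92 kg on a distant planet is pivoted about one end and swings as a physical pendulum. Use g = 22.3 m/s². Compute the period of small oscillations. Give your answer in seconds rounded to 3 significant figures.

For a physical pendulum T = 2π√(I/(mgd)), with d = 0.9650 m from pivot to centre of mass.
I_cm = mL²/12 = 2.92 × 1.93²/12 = 0.9064 kg·m²; I = I_cm + md² = 0.9064 + 2.92 × 0.9650² = 3.626 kg·m².
T = 2π√(3.626/(2.92 × 22.3 × 0.9650)) = 1.51 s.

1.51 s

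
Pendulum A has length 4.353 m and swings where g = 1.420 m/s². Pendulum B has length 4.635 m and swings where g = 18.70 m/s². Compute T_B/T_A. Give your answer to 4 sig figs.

0.2844

T = 2π√(L/g), so T_B/T_A = √((L_B/g_B)/(L_A/g_A)) = √((4.635/18.70)/(4.353/1.420)) = 0.2844.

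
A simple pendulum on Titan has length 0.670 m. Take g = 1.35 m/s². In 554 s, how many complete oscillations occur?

T = 2π√(L/g) = 2π√(0.670/1.35) = 4.426 s.
Number of complete oscillations = ⌊554/4.426⌋ = ⌊125.2⌋ = 125.

125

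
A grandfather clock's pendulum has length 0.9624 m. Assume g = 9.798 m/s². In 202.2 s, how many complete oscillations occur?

T = 2π√(L/g) = 2π√(0.9624/9.798) = 1.9692 s.
Number of complete oscillations = ⌊202.2/1.9692⌋ = ⌊102.68⌋ = 102.

102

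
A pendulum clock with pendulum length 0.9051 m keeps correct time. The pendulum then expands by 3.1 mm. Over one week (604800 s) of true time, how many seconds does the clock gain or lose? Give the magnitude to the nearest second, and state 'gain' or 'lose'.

T ∝ √L, so T'/T = √(0.90820/0.9051) = 1.00171.
In 604800 s of true time the clock registers 604800/1.00171 = 603766.9 s, so it loses 1033 s.

lose 1033 s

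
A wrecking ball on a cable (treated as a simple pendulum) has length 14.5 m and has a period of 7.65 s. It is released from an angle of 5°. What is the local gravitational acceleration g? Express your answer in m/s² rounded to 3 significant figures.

From T = 2π√(L/g), g = 4π²L/T² = 4π² × 14.5/7.650² = 9.78 m/s².

9.78 m/s²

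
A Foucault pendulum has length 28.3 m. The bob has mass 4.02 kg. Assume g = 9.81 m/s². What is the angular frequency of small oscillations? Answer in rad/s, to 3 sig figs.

ω = √(g/L) = √(9.81/28.3) = 0.589 rad/s.

0.589 rad/s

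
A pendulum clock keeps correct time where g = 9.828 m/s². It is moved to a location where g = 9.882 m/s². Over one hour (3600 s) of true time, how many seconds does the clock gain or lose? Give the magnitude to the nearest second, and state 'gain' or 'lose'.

The clock's period scales as T ∝ 1/√g, so T'/T = √(9.828/9.882) = 0.997264.
In 3600 s of true time the clock registers 3600/0.997264 = 3609.9 s, so it gains 10 s.

gain 10 s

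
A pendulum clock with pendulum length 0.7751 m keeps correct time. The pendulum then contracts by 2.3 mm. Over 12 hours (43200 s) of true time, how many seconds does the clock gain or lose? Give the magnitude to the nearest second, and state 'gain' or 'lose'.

T ∝ √L, so T'/T = √(0.77280/0.7751) = 0.998515.
In 43200 s of true time the clock registers 43200/0.998515 = 43264.2 s, so it gains 64 s.

gain 64 s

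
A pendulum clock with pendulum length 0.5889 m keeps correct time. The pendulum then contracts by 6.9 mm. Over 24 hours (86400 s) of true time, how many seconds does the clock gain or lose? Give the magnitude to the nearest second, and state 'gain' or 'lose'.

T ∝ √L, so T'/T = √(0.58200/0.5889) = 0.994124.
In 86400 s of true time the clock registers 86400/0.994124 = 86910.7 s, so it gains 511 s.

gain 511 s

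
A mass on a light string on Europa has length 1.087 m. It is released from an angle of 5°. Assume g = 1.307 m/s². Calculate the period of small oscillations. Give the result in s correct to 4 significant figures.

5.730 s

T = 2π√(L/g) = 2π√(1.087/1.307) = 2π × 0.91196 = 5.730 s.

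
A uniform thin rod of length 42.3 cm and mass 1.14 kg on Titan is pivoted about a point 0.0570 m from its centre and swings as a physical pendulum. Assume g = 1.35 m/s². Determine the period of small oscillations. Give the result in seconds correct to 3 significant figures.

For a physical pendulum T = 2π√(I/(mgd)), with d = 0.05700 m from pivot to centre of mass.
I_cm = mL²/12 = 1.14 × 0.423²/12 = 0.01700 kg·m²; I = I_cm + md² = 0.01700 + 1.14 × 0.05700² = 0.02070 kg·m².
T = 2π√(0.02070/(1.14 × 1.35 × 0.05700)) = 3.05 s.

3.05 s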